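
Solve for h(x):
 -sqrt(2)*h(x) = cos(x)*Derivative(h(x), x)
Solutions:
 h(x) = C1*(sin(x) - 1)^(sqrt(2)/2)/(sin(x) + 1)^(sqrt(2)/2)


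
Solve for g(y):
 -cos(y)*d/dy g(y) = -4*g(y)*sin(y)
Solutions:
 g(y) = C1/cos(y)^4


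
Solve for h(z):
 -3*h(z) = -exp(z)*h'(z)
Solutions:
 h(z) = C1*exp(-3*exp(-z))


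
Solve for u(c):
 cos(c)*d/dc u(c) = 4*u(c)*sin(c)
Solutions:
 u(c) = C1/cos(c)^4


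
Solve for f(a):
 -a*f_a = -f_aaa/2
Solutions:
 f(a) = C1 + Integral(C2*airyai(2^(1/3)*a) + C3*airybi(2^(1/3)*a), a)


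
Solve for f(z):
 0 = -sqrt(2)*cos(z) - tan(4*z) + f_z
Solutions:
 f(z) = C1 - log(cos(4*z))/4 + sqrt(2)*sin(z)


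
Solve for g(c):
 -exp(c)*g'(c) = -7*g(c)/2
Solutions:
 g(c) = C1*exp(-7*exp(-c)/2)


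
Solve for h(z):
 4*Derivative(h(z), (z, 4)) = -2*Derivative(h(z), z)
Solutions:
 h(z) = C1 + C4*exp(-2^(2/3)*z/2) + (C2*sin(2^(2/3)*sqrt(3)*z/4) + C3*cos(2^(2/3)*sqrt(3)*z/4))*exp(2^(2/3)*z/4)


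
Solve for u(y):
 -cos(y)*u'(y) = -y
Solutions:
 u(y) = C1 + Integral(y/cos(y), y)


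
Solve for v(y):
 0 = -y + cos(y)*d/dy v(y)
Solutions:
 v(y) = C1 + Integral(y/cos(y), y)


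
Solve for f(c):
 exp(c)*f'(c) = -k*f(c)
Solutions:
 f(c) = C1*exp(k*exp(-c))


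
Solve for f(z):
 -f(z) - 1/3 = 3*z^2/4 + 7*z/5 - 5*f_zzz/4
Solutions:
 f(z) = C3*exp(10^(2/3)*z/5) - 3*z^2/4 - 7*z/5 + (C1*sin(10^(2/3)*sqrt(3)*z/10) + C2*cos(10^(2/3)*sqrt(3)*z/10))*exp(-10^(2/3)*z/10) - 1/3


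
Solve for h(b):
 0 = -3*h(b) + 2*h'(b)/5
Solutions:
 h(b) = C1*exp(15*b/2)


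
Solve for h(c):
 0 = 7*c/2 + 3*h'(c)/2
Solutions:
 h(c) = C1 - 7*c^2/6


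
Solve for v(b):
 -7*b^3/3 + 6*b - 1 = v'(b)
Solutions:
 v(b) = C1 - 7*b^4/12 + 3*b^2 - b


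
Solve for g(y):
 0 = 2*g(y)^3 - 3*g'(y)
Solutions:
 g(y) = -sqrt(6)*sqrt(-1/(C1 + 2*y))/2
 g(y) = sqrt(6)*sqrt(-1/(C1 + 2*y))/2


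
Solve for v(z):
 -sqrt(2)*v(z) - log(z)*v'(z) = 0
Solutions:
 v(z) = C1*exp(-sqrt(2)*li(z))


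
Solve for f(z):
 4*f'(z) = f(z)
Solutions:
 f(z) = C1*exp(z/4)


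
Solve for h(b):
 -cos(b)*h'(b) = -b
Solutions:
 h(b) = C1 + Integral(b/cos(b), b)


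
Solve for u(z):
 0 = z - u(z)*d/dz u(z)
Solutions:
 u(z) = -sqrt(C1 + z^2)
 u(z) = sqrt(C1 + z^2)


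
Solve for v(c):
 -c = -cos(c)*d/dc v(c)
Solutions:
 v(c) = C1 + Integral(c/cos(c), c)


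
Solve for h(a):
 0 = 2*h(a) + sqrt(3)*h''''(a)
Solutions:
 h(a) = (C1*sin(2^(3/4)*3^(7/8)*a/6) + C2*cos(2^(3/4)*3^(7/8)*a/6))*exp(-2^(3/4)*3^(7/8)*a/6) + (C3*sin(2^(3/4)*3^(7/8)*a/6) + C4*cos(2^(3/4)*3^(7/8)*a/6))*exp(2^(3/4)*3^(7/8)*a/6)


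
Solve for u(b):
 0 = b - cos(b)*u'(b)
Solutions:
 u(b) = C1 + Integral(b/cos(b), b)


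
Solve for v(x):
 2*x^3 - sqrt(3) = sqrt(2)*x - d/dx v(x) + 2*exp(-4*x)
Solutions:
 v(x) = C1 - x^4/2 + sqrt(2)*x^2/2 + sqrt(3)*x - exp(-4*x)/2


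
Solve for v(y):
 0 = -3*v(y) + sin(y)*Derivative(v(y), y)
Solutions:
 v(y) = C1*(cos(y) - 1)^(3/2)/(cos(y) + 1)^(3/2)


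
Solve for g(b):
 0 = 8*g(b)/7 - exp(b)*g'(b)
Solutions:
 g(b) = C1*exp(-8*exp(-b)/7)


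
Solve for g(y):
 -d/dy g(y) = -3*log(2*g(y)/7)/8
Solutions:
 -8*Integral(1/(log(_y) - log(7) + log(2)), (_y, g(y)))/3 = C1 - y


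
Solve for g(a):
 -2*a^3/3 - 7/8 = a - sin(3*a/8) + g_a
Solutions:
 g(a) = C1 - a^4/6 - a^2/2 - 7*a/8 - 8*cos(3*a/8)/3


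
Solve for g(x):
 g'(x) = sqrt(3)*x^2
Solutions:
 g(x) = C1 + sqrt(3)*x^3/3


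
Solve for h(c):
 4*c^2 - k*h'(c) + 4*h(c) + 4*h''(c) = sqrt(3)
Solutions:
 h(c) = C1*exp(c*(k - sqrt(k^2 - 64))/8) + C2*exp(c*(k + sqrt(k^2 - 64))/8) - c^2 - c*k/2 - k^2/8 + sqrt(3)/4 + 2


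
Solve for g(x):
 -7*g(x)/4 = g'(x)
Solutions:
 g(x) = C1*exp(-7*x/4)


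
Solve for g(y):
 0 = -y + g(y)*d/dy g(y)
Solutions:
 g(y) = -sqrt(C1 + y^2)
 g(y) = sqrt(C1 + y^2)


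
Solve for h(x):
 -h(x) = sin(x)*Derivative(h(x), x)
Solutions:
 h(x) = C1*sqrt(cos(x) + 1)/sqrt(cos(x) - 1)


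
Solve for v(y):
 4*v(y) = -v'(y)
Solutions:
 v(y) = C1*exp(-4*y)


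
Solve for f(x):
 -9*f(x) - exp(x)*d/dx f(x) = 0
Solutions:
 f(x) = C1*exp(9*exp(-x))


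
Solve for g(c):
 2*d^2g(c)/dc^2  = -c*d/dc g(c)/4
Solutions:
 g(c) = C1 + C2*erf(c/4)


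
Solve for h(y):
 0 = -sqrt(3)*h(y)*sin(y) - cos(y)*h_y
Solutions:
 h(y) = C1*cos(y)^(sqrt(3))


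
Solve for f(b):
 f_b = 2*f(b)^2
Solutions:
 f(b) = -1/(C1 + 2*b)


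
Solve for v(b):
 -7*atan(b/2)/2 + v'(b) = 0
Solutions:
 v(b) = C1 + 7*b*atan(b/2)/2 - 7*log(b^2 + 4)/2


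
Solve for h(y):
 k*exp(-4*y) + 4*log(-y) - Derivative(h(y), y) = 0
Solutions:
 h(y) = C1 - k*exp(-4*y)/4 + 4*y*log(-y) - 4*y


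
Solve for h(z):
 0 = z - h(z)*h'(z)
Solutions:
 h(z) = -sqrt(C1 + z^2)
 h(z) = sqrt(C1 + z^2)


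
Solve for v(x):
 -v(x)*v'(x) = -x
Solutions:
 v(x) = -sqrt(C1 + x^2)
 v(x) = sqrt(C1 + x^2)


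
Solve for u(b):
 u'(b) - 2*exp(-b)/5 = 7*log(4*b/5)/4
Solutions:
 u(b) = C1 + 7*b*log(b)/4 + 7*b*(-log(5) - 1 + 2*log(2))/4 - 2*exp(-b)/5


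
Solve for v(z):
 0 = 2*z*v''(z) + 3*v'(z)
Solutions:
 v(z) = C1 + C2/sqrt(z)


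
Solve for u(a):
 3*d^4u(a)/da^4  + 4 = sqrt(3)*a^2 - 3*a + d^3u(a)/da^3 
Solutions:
 u(a) = C1 + C2*a + C3*a^2 + C4*exp(a/3) - sqrt(3)*a^5/60 + a^4*(1 - 2*sqrt(3))/8 + a^3*(13/6 - 3*sqrt(3))


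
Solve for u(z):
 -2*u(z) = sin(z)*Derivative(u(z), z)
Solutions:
 u(z) = C1*(cos(z) + 1)/(cos(z) - 1)


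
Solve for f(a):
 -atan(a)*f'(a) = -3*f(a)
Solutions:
 f(a) = C1*exp(3*Integral(1/atan(a), a))


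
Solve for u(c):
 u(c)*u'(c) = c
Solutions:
 u(c) = -sqrt(C1 + c^2)
 u(c) = sqrt(C1 + c^2)


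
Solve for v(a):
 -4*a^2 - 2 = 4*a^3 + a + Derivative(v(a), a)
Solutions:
 v(a) = C1 - a^4 - 4*a^3/3 - a^2/2 - 2*a


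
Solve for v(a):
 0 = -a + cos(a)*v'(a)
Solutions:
 v(a) = C1 + Integral(a/cos(a), a)


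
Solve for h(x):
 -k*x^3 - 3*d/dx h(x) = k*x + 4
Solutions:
 h(x) = C1 - k*x^4/12 - k*x^2/6 - 4*x/3


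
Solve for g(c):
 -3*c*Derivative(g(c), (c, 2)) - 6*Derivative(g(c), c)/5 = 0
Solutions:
 g(c) = C1 + C2*c^(3/5)


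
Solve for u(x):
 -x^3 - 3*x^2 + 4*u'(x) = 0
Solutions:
 u(x) = C1 + x^4/16 + x^3/4


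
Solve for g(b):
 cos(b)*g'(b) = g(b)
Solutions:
 g(b) = C1*sqrt(sin(b) + 1)/sqrt(sin(b) - 1)


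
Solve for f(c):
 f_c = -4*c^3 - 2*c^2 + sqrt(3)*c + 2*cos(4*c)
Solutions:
 f(c) = C1 - c^4 - 2*c^3/3 + sqrt(3)*c^2/2 + sin(4*c)/2


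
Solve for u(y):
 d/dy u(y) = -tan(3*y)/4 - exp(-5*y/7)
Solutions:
 u(y) = C1 - log(tan(3*y)^2 + 1)/24 + 7*exp(-5*y/7)/5


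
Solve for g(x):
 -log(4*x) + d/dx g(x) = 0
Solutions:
 g(x) = C1 + x*log(x) - x + x*log(4)


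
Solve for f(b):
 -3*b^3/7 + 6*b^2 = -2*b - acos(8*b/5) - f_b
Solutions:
 f(b) = C1 + 3*b^4/28 - 2*b^3 - b^2 - b*acos(8*b/5) + sqrt(25 - 64*b^2)/8


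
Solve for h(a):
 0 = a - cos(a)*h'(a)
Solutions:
 h(a) = C1 + Integral(a/cos(a), a)


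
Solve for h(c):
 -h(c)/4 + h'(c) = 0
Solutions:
 h(c) = C1*exp(c/4)


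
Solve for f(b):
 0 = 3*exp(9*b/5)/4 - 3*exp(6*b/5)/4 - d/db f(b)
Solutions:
 f(b) = C1 + 5*exp(9*b/5)/12 - 5*exp(6*b/5)/8


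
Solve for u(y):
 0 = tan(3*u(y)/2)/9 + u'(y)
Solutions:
 u(y) = -2*asin(C1*exp(-y/6))/3 + 2*pi/3
 u(y) = 2*asin(C1*exp(-y/6))/3


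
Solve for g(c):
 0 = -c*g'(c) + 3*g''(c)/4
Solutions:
 g(c) = C1 + C2*erfi(sqrt(6)*c/3)


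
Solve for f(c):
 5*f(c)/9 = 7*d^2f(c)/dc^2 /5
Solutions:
 f(c) = C1*exp(-5*sqrt(7)*c/21) + C2*exp(5*sqrt(7)*c/21)


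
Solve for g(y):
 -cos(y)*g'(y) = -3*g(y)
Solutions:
 g(y) = C1*(sin(y) + 1)^(3/2)/(sin(y) - 1)^(3/2)


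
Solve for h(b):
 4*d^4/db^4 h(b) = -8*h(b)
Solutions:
 h(b) = (C1*sin(2^(3/4)*b/2) + C2*cos(2^(3/4)*b/2))*exp(-2^(3/4)*b/2) + (C3*sin(2^(3/4)*b/2) + C4*cos(2^(3/4)*b/2))*exp(2^(3/4)*b/2)


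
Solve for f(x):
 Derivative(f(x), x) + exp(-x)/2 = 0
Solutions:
 f(x) = C1 + exp(-x)/2


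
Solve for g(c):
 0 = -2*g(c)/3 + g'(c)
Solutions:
 g(c) = C1*exp(2*c/3)


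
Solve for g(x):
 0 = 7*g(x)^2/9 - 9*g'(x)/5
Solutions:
 g(x) = -81/(C1 + 35*x)


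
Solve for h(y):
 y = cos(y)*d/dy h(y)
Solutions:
 h(y) = C1 + Integral(y/cos(y), y)


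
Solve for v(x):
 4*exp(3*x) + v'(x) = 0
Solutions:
 v(x) = C1 - 4*exp(3*x)/3


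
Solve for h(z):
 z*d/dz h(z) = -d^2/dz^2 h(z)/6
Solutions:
 h(z) = C1 + C2*erf(sqrt(3)*z)


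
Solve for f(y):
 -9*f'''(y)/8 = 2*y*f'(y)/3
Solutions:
 f(y) = C1 + Integral(C2*airyai(-2*2^(1/3)*y/3) + C3*airybi(-2*2^(1/3)*y/3), y)


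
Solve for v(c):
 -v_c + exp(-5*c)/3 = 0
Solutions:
 v(c) = C1 - exp(-5*c)/15


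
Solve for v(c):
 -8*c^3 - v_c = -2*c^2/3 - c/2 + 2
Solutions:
 v(c) = C1 - 2*c^4 + 2*c^3/9 + c^2/4 - 2*c


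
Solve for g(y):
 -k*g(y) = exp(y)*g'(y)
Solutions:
 g(y) = C1*exp(k*exp(-y))


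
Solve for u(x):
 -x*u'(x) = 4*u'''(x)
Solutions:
 u(x) = C1 + Integral(C2*airyai(-2^(1/3)*x/2) + C3*airybi(-2^(1/3)*x/2), x)


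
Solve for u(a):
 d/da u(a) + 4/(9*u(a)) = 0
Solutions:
 u(a) = -sqrt(C1 - 8*a)/3
 u(a) = sqrt(C1 - 8*a)/3


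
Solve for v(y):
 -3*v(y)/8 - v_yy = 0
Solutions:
 v(y) = C1*sin(sqrt(6)*y/4) + C2*cos(sqrt(6)*y/4)


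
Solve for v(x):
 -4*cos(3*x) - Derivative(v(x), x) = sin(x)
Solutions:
 v(x) = C1 - 4*sin(3*x)/3 + cos(x)


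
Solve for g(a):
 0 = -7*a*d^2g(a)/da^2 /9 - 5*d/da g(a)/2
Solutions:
 g(a) = C1 + C2/a^(31/14)


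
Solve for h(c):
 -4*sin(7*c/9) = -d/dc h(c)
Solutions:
 h(c) = C1 - 36*cos(7*c/9)/7


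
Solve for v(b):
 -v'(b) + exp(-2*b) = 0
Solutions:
 v(b) = C1 - exp(-2*b)/2


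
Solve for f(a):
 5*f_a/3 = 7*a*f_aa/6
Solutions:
 f(a) = C1 + C2*a^(17/7)


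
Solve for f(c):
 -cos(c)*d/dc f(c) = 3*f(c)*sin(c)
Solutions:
 f(c) = C1*cos(c)^3


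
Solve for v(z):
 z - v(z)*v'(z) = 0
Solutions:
 v(z) = -sqrt(C1 + z^2)
 v(z) = sqrt(C1 + z^2)


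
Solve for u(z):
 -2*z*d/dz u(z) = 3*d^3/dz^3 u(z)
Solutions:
 u(z) = C1 + Integral(C2*airyai(-2^(1/3)*3^(2/3)*z/3) + C3*airybi(-2^(1/3)*3^(2/3)*z/3), z)


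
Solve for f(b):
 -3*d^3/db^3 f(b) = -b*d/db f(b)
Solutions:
 f(b) = C1 + Integral(C2*airyai(3^(2/3)*b/3) + C3*airybi(3^(2/3)*b/3), b)


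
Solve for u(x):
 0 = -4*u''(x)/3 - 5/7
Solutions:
 u(x) = C1 + C2*x - 15*x^2/56


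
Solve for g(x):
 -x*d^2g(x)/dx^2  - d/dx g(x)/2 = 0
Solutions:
 g(x) = C1 + C2*sqrt(x)


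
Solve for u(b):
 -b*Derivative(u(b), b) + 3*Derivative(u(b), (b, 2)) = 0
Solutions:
 u(b) = C1 + C2*erfi(sqrt(6)*b/6)


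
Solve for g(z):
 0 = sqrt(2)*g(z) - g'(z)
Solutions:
 g(z) = C1*exp(sqrt(2)*z)


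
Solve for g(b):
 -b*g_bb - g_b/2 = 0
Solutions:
 g(b) = C1 + C2*sqrt(b)


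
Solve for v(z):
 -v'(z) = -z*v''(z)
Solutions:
 v(z) = C1 + C2*z^2


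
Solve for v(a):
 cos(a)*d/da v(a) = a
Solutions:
 v(a) = C1 + Integral(a/cos(a), a)


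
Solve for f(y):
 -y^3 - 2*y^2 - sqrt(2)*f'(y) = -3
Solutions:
 f(y) = C1 - sqrt(2)*y^4/8 - sqrt(2)*y^3/3 + 3*sqrt(2)*y/2


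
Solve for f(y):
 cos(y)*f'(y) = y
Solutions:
 f(y) = C1 + Integral(y/cos(y), y)


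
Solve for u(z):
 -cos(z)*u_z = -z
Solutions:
 u(z) = C1 + Integral(z/cos(z), z)


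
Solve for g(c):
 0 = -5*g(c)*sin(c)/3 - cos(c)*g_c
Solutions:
 g(c) = C1*cos(c)^(5/3)


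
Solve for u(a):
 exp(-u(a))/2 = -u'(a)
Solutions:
 u(a) = log(C1 - a/2)


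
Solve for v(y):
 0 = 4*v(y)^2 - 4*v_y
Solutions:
 v(y) = -1/(C1 + y)


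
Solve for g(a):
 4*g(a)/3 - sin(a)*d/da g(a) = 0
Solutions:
 g(a) = C1*(cos(a) - 1)^(2/3)/(cos(a) + 1)^(2/3)


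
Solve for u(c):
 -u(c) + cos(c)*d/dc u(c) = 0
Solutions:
 u(c) = C1*sqrt(sin(c) + 1)/sqrt(sin(c) - 1)


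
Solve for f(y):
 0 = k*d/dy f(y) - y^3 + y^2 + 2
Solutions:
 f(y) = C1 + y^4/(4*k) - y^3/(3*k) - 2*y/k


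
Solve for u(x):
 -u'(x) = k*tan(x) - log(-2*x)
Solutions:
 u(x) = C1 + k*log(cos(x)) + x*log(-x) - x + x*log(2)


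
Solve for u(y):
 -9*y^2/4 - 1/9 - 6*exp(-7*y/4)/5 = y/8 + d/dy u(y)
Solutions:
 u(y) = C1 - 3*y^3/4 - y^2/16 - y/9 + 24*exp(-7*y/4)/35


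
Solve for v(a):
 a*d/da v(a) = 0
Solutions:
 v(a) = C1


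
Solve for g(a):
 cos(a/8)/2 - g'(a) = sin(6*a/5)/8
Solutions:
 g(a) = C1 + 4*sin(a/8) + 5*cos(6*a/5)/48


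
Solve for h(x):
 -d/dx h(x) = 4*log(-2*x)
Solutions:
 h(x) = C1 - 4*x*log(-x) + 4*x*(1 - log(2))


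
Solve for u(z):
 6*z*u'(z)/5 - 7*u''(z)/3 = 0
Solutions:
 u(z) = C1 + C2*erfi(3*sqrt(35)*z/35)


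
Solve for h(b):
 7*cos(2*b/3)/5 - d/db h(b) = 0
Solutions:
 h(b) = C1 + 21*sin(2*b/3)/10


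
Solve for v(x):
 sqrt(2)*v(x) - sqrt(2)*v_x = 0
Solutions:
 v(x) = C1*exp(x)


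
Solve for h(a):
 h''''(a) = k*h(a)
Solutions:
 h(a) = C1*exp(-a*k^(1/4)) + C2*exp(a*k^(1/4)) + C3*exp(-I*a*k^(1/4)) + C4*exp(I*a*k^(1/4))


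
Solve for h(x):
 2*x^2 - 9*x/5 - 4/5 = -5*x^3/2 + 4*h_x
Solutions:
 h(x) = C1 + 5*x^4/32 + x^3/6 - 9*x^2/40 - x/5


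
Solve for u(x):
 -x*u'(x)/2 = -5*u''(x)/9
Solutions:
 u(x) = C1 + C2*erfi(3*sqrt(5)*x/10)


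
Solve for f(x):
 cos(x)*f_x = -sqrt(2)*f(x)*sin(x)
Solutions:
 f(x) = C1*cos(x)^(sqrt(2))


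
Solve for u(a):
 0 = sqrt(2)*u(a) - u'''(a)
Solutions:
 u(a) = C3*exp(2^(1/6)*a) + (C1*sin(2^(1/6)*sqrt(3)*a/2) + C2*cos(2^(1/6)*sqrt(3)*a/2))*exp(-2^(1/6)*a/2)


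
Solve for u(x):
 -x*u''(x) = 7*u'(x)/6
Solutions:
 u(x) = C1 + C2/x^(1/6)


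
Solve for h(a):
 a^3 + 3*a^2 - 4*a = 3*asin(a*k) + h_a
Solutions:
 h(a) = C1 + a^4/4 + a^3 - 2*a^2 - 3*Piecewise((a*asin(a*k) + sqrt(-a^2*k^2 + 1)/k, Ne(k, 0)), (0, True))


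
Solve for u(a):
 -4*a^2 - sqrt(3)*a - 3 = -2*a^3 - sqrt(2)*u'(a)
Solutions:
 u(a) = C1 - sqrt(2)*a^4/4 + 2*sqrt(2)*a^3/3 + sqrt(6)*a^2/4 + 3*sqrt(2)*a/2


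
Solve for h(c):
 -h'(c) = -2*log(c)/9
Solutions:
 h(c) = C1 + 2*c*log(c)/9 - 2*c/9


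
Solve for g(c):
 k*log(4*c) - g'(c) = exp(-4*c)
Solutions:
 g(c) = C1 + c*k*log(c) + c*k*(-1 + 2*log(2)) + exp(-4*c)/4


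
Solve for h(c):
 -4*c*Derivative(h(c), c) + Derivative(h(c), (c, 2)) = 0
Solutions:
 h(c) = C1 + C2*erfi(sqrt(2)*c)


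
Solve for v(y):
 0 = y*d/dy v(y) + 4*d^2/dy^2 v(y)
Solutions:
 v(y) = C1 + C2*erf(sqrt(2)*y/4)


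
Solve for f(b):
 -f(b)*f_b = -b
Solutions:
 f(b) = -sqrt(C1 + b^2)
 f(b) = sqrt(C1 + b^2)


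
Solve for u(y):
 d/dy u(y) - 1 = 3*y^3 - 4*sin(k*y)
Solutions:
 u(y) = C1 + 3*y^4/4 + y + 4*cos(k*y)/k


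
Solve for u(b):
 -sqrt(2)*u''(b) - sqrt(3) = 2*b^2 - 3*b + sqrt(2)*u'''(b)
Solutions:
 u(b) = C1 + C2*b + C3*exp(-b) - sqrt(2)*b^4/12 + 7*sqrt(2)*b^3/12 + b^2*(-7*sqrt(2) - sqrt(6))/4


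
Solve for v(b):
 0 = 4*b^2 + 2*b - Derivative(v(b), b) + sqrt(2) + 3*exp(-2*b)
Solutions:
 v(b) = C1 + 4*b^3/3 + b^2 + sqrt(2)*b - 3*exp(-2*b)/2


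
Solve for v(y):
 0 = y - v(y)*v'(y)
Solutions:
 v(y) = -sqrt(C1 + y^2)
 v(y) = sqrt(C1 + y^2)


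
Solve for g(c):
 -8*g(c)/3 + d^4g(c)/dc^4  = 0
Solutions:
 g(c) = C1*exp(-6^(3/4)*c/3) + C2*exp(6^(3/4)*c/3) + C3*sin(6^(3/4)*c/3) + C4*cos(6^(3/4)*c/3)


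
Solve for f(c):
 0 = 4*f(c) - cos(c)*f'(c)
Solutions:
 f(c) = C1*(sin(c)^2 + 2*sin(c) + 1)/(sin(c)^2 - 2*sin(c) + 1)


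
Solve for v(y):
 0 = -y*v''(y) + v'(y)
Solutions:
 v(y) = C1 + C2*y^2


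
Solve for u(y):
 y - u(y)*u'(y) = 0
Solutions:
 u(y) = -sqrt(C1 + y^2)
 u(y) = sqrt(C1 + y^2)


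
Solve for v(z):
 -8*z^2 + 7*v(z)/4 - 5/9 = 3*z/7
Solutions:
 v(z) = 32*z^2/7 + 12*z/49 + 20/63


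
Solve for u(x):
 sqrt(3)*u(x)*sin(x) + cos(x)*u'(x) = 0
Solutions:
 u(x) = C1*cos(x)^(sqrt(3))


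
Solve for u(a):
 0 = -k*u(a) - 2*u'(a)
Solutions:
 u(a) = C1*exp(-a*k/2)


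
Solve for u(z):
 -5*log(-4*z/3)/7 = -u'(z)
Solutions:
 u(z) = C1 + 5*z*log(-z)/7 + 5*z*(-log(3) - 1 + 2*log(2))/7


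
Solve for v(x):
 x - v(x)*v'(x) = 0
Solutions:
 v(x) = -sqrt(C1 + x^2)
 v(x) = sqrt(C1 + x^2)


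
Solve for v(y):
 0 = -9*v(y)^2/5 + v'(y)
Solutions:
 v(y) = -5/(C1 + 9*y)


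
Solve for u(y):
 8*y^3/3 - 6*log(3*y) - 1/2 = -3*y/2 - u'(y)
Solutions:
 u(y) = C1 - 2*y^4/3 - 3*y^2/4 + 6*y*log(y) - 11*y/2 + 6*y*log(3)


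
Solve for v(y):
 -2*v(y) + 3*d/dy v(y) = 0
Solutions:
 v(y) = C1*exp(2*y/3)


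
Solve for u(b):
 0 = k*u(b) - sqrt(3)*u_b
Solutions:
 u(b) = C1*exp(sqrt(3)*b*k/3)


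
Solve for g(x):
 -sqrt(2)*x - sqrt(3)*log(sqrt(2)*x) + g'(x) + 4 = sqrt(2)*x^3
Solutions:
 g(x) = C1 + sqrt(2)*x^4/4 + sqrt(2)*x^2/2 + sqrt(3)*x*log(x) - 4*x - sqrt(3)*x + sqrt(3)*x*log(2)/2


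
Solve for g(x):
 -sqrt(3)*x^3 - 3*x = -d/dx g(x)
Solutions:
 g(x) = C1 + sqrt(3)*x^4/4 + 3*x^2/2


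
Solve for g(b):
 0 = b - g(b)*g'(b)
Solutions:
 g(b) = -sqrt(C1 + b^2)
 g(b) = sqrt(C1 + b^2)


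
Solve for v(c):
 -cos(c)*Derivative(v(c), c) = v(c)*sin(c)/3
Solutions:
 v(c) = C1*cos(c)^(1/3)


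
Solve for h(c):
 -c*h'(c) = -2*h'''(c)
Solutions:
 h(c) = C1 + Integral(C2*airyai(2^(2/3)*c/2) + C3*airybi(2^(2/3)*c/2), c)


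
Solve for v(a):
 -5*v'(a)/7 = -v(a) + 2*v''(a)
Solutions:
 v(a) = C1*exp(a*(-5 + sqrt(417))/28) + C2*exp(-a*(5 + sqrt(417))/28)


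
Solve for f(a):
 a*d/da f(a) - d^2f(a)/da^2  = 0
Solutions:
 f(a) = C1 + C2*erfi(sqrt(2)*a/2)


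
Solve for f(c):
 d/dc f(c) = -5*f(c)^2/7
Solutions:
 f(c) = 7/(C1 + 5*c)


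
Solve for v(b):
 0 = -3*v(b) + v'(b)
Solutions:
 v(b) = C1*exp(3*b)


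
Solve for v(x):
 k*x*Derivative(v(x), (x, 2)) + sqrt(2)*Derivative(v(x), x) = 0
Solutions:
 v(x) = C1 + x^(((re(k) - sqrt(2))*re(k) + im(k)^2)/(re(k)^2 + im(k)^2))*(C2*sin(sqrt(2)*log(x)*Abs(im(k))/(re(k)^2 + im(k)^2)) + C3*cos(sqrt(2)*log(x)*im(k)/(re(k)^2 + im(k)^2)))


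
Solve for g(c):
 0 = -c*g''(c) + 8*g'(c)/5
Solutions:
 g(c) = C1 + C2*c^(13/5)


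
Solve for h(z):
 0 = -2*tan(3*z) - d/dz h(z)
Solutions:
 h(z) = C1 + 2*log(cos(3*z))/3


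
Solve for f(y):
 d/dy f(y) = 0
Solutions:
 f(y) = C1


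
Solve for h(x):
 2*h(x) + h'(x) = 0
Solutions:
 h(x) = C1*exp(-2*x)


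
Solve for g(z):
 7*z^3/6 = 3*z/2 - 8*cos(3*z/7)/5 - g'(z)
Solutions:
 g(z) = C1 - 7*z^4/24 + 3*z^2/4 - 56*sin(3*z/7)/15


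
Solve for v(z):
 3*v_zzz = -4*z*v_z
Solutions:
 v(z) = C1 + Integral(C2*airyai(-6^(2/3)*z/3) + C3*airybi(-6^(2/3)*z/3), z)


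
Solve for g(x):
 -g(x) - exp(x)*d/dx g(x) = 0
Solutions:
 g(x) = C1*exp(exp(-x))


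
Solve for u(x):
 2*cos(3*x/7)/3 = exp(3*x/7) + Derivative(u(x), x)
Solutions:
 u(x) = C1 - 7*exp(3*x/7)/3 + 14*sin(3*x/7)/9


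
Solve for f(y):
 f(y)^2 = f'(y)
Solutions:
 f(y) = -1/(C1 + y)


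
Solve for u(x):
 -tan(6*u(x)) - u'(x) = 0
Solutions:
 u(x) = -asin(C1*exp(-6*x))/6 + pi/6
 u(x) = asin(C1*exp(-6*x))/6


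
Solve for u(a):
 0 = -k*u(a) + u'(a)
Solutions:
 u(a) = C1*exp(a*k)


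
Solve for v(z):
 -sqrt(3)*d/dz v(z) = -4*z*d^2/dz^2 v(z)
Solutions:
 v(z) = C1 + C2*z^(sqrt(3)/4 + 1)


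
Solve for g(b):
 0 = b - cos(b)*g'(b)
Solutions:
 g(b) = C1 + Integral(b/cos(b), b)


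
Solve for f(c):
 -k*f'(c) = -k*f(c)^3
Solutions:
 f(c) = -sqrt(2)*sqrt(-1/(C1 + c))/2
 f(c) = sqrt(2)*sqrt(-1/(C1 + c))/2


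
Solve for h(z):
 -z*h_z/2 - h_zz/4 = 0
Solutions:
 h(z) = C1 + C2*erf(z)


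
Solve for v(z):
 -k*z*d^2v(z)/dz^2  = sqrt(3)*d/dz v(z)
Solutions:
 v(z) = C1 + z^(((re(k) - sqrt(3))*re(k) + im(k)^2)/(re(k)^2 + im(k)^2))*(C2*sin(sqrt(3)*log(z)*Abs(im(k))/(re(k)^2 + im(k)^2)) + C3*cos(sqrt(3)*log(z)*im(k)/(re(k)^2 + im(k)^2)))


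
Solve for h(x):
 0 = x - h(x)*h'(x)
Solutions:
 h(x) = -sqrt(C1 + x^2)
 h(x) = sqrt(C1 + x^2)


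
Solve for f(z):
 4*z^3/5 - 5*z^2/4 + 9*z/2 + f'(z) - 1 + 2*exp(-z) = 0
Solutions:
 f(z) = C1 - z^4/5 + 5*z^3/12 - 9*z^2/4 + z + 2*exp(-z)


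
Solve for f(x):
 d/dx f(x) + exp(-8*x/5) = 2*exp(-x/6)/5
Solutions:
 f(x) = C1 + 5*exp(-8*x/5)/8 - 12*exp(-x/6)/5


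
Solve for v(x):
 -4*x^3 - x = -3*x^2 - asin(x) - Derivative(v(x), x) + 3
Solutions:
 v(x) = C1 + x^4 - x^3 + x^2/2 - x*asin(x) + 3*x - sqrt(1 - x^2)


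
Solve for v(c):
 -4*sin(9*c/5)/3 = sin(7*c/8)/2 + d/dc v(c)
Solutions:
 v(c) = C1 + 4*cos(7*c/8)/7 + 20*cos(9*c/5)/27


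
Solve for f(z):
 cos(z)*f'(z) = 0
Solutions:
 f(z) = C1


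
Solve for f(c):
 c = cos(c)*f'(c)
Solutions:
 f(c) = C1 + Integral(c/cos(c), c)


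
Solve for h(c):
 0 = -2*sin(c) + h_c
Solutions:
 h(c) = C1 - 2*cos(c)


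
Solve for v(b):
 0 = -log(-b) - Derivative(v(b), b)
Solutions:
 v(b) = C1 - b*log(-b) + b


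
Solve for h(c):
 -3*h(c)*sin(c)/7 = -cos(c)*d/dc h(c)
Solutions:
 h(c) = C1/cos(c)^(3/7)


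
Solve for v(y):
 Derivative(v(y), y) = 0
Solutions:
 v(y) = C1


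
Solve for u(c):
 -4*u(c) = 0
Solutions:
 u(c) = 0


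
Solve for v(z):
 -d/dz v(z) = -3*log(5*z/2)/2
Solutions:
 v(z) = C1 + 3*z*log(z)/2 - 3*z/2 - 3*z*log(2)/2 + 3*z*log(5)/2


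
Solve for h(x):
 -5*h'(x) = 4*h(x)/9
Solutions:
 h(x) = C1*exp(-4*x/45)


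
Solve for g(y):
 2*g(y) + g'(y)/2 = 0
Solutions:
 g(y) = C1*exp(-4*y)


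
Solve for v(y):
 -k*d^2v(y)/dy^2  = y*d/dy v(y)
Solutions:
 v(y) = C1 + C2*sqrt(k)*erf(sqrt(2)*y*sqrt(1/k)/2)


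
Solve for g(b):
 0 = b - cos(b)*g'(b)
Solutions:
 g(b) = C1 + Integral(b/cos(b), b)


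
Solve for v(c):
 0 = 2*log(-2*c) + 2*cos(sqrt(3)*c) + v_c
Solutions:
 v(c) = C1 - 2*c*log(-c) - 2*c*log(2) + 2*c - 2*sqrt(3)*sin(sqrt(3)*c)/3


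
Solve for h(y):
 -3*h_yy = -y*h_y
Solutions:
 h(y) = C1 + C2*erfi(sqrt(6)*y/6)


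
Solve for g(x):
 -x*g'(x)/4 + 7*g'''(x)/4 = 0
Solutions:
 g(x) = C1 + Integral(C2*airyai(7^(2/3)*x/7) + C3*airybi(7^(2/3)*x/7), x)


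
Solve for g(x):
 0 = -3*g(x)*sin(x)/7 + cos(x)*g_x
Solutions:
 g(x) = C1/cos(x)^(3/7)


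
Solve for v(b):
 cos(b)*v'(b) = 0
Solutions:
 v(b) = C1


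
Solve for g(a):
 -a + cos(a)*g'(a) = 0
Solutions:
 g(a) = C1 + Integral(a/cos(a), a)


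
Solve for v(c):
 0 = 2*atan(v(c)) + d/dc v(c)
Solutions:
 Integral(1/atan(_y), (_y, v(c))) = C1 - 2*c


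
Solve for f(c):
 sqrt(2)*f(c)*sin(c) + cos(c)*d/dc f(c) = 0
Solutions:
 f(c) = C1*cos(c)^(sqrt(2))


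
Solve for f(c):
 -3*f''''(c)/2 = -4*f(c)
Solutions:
 f(c) = C1*exp(-6^(3/4)*c/3) + C2*exp(6^(3/4)*c/3) + C3*sin(6^(3/4)*c/3) + C4*cos(6^(3/4)*c/3)


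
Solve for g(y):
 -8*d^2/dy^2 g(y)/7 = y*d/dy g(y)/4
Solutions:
 g(y) = C1 + C2*erf(sqrt(7)*y/8)


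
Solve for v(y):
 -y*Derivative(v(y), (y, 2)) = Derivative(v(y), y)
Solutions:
 v(y) = C1 + C2*log(y)


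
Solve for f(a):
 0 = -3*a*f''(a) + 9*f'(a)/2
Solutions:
 f(a) = C1 + C2*a^(5/2)


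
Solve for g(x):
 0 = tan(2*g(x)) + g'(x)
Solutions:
 g(x) = -asin(C1*exp(-2*x))/2 + pi/2
 g(x) = asin(C1*exp(-2*x))/2


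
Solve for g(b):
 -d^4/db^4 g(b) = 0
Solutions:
 g(b) = C1 + C2*b + C3*b^2 + C4*b^3


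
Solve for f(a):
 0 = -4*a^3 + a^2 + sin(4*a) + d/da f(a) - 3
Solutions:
 f(a) = C1 + a^4 - a^3/3 + 3*a + cos(4*a)/4


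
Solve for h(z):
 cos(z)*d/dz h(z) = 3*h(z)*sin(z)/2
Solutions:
 h(z) = C1/cos(z)^(3/2)


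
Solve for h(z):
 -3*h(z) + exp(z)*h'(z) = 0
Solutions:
 h(z) = C1*exp(-3*exp(-z))


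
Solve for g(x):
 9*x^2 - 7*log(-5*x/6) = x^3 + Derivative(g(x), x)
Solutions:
 g(x) = C1 - x^4/4 + 3*x^3 - 7*x*log(-x) + 7*x*(-log(5) + 1 + log(6))


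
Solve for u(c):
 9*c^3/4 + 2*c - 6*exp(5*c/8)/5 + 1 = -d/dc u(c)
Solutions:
 u(c) = C1 - 9*c^4/16 - c^2 - c + 48*exp(5*c/8)/25


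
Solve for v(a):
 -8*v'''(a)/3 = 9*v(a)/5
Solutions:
 v(a) = C3*exp(-3*5^(2/3)*a/10) + (C1*sin(3*sqrt(3)*5^(2/3)*a/20) + C2*cos(3*sqrt(3)*5^(2/3)*a/20))*exp(3*5^(2/3)*a/20)


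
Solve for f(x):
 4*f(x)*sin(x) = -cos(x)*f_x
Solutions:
 f(x) = C1*cos(x)^4


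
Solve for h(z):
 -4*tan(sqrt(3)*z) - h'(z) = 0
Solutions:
 h(z) = C1 + 4*sqrt(3)*log(cos(sqrt(3)*z))/3


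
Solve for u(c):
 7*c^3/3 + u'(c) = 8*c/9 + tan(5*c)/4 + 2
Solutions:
 u(c) = C1 - 7*c^4/12 + 4*c^2/9 + 2*c - log(cos(5*c))/20


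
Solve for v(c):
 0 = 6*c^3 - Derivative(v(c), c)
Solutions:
 v(c) = C1 + 3*c^4/2


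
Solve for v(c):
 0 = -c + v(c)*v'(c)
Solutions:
 v(c) = -sqrt(C1 + c^2)
 v(c) = sqrt(C1 + c^2)


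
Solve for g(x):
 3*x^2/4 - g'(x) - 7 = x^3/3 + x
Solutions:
 g(x) = C1 - x^4/12 + x^3/4 - x^2/2 - 7*x


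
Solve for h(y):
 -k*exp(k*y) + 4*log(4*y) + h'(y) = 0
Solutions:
 h(y) = C1 - 4*y*log(y) + 4*y*(1 - 2*log(2)) + exp(k*y)


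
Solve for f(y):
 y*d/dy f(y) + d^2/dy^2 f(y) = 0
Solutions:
 f(y) = C1 + C2*erf(sqrt(2)*y/2)


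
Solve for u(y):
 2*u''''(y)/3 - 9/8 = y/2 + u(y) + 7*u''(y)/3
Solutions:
 u(y) = C1*exp(-y*sqrt(7 + sqrt(73))/2) + C2*exp(y*sqrt(7 + sqrt(73))/2) + C3*sin(y*sqrt(-7 + sqrt(73))/2) + C4*cos(y*sqrt(-7 + sqrt(73))/2) - y/2 - 9/8


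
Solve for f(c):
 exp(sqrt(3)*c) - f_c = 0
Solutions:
 f(c) = C1 + sqrt(3)*exp(sqrt(3)*c)/3


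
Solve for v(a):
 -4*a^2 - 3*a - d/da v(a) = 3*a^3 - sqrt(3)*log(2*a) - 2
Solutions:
 v(a) = C1 - 3*a^4/4 - 4*a^3/3 - 3*a^2/2 + sqrt(3)*a*log(a) - sqrt(3)*a + sqrt(3)*a*log(2) + 2*a


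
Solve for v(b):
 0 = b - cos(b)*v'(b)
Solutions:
 v(b) = C1 + Integral(b/cos(b), b)


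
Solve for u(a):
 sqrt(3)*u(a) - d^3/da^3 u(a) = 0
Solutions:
 u(a) = C3*exp(3^(1/6)*a) + (C1*sin(3^(2/3)*a/2) + C2*cos(3^(2/3)*a/2))*exp(-3^(1/6)*a/2)


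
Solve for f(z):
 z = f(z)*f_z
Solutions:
 f(z) = -sqrt(C1 + z^2)
 f(z) = sqrt(C1 + z^2)


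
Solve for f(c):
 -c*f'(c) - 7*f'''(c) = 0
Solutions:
 f(c) = C1 + Integral(C2*airyai(-7^(2/3)*c/7) + C3*airybi(-7^(2/3)*c/7), c)


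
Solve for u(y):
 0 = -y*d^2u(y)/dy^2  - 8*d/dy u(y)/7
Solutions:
 u(y) = C1 + C2/y^(1/7)


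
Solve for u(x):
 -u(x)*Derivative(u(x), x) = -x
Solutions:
 u(x) = -sqrt(C1 + x^2)
 u(x) = sqrt(C1 + x^2)


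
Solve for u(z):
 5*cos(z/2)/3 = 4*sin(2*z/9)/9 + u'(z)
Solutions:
 u(z) = C1 + 10*sin(z/2)/3 + 2*cos(2*z/9)


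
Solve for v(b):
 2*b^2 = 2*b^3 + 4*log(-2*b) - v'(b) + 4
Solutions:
 v(b) = C1 + b^4/2 - 2*b^3/3 + 4*b*log(-b) + 4*b*log(2)


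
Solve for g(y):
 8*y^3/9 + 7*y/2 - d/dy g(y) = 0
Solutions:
 g(y) = C1 + 2*y^4/9 + 7*y^2/4


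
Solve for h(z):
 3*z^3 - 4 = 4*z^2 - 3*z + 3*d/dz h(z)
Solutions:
 h(z) = C1 + z^4/4 - 4*z^3/9 + z^2/2 - 4*z/3


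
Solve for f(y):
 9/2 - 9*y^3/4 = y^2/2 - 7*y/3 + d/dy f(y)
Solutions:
 f(y) = C1 - 9*y^4/16 - y^3/6 + 7*y^2/6 + 9*y/2


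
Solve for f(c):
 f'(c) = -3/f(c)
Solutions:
 f(c) = -sqrt(C1 - 6*c)
 f(c) = sqrt(C1 - 6*c)


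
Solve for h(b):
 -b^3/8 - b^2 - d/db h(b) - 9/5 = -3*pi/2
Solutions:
 h(b) = C1 - b^4/32 - b^3/3 - 9*b/5 + 3*pi*b/2


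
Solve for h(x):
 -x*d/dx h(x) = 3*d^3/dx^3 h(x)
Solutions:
 h(x) = C1 + Integral(C2*airyai(-3^(2/3)*x/3) + C3*airybi(-3^(2/3)*x/3), x)


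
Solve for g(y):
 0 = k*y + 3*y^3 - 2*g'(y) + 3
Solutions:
 g(y) = C1 + k*y^2/4 + 3*y^4/8 + 3*y/2


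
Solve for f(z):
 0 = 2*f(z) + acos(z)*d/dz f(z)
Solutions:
 f(z) = C1*exp(-2*Integral(1/acos(z), z))


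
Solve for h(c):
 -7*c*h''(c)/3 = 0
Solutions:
 h(c) = C1 + C2*c


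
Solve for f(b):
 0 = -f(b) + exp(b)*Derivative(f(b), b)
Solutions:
 f(b) = C1*exp(-exp(-b))


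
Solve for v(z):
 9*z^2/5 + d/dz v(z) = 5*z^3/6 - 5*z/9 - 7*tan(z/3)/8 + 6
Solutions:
 v(z) = C1 + 5*z^4/24 - 3*z^3/5 - 5*z^2/18 + 6*z + 21*log(cos(z/3))/8


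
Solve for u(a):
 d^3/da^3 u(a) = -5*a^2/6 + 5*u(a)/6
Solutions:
 u(a) = C3*exp(5^(1/3)*6^(2/3)*a/6) + a^2 + (C1*sin(2^(2/3)*3^(1/6)*5^(1/3)*a/4) + C2*cos(2^(2/3)*3^(1/6)*5^(1/3)*a/4))*exp(-5^(1/3)*6^(2/3)*a/12)


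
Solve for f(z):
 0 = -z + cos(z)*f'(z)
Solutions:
 f(z) = C1 + Integral(z/cos(z), z)


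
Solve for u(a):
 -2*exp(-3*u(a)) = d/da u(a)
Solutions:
 u(a) = log(C1 - 6*a)/3
 u(a) = log((-3^(1/3) - 3^(5/6)*I)*(C1 - 2*a)^(1/3)/2)
 u(a) = log((-3^(1/3) + 3^(5/6)*I)*(C1 - 2*a)^(1/3)/2)


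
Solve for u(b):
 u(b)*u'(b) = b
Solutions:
 u(b) = -sqrt(C1 + b^2)
 u(b) = sqrt(C1 + b^2)


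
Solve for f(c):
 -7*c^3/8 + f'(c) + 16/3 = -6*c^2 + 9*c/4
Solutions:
 f(c) = C1 + 7*c^4/32 - 2*c^3 + 9*c^2/8 - 16*c/3


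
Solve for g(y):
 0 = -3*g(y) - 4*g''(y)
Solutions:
 g(y) = C1*sin(sqrt(3)*y/2) + C2*cos(sqrt(3)*y/2)


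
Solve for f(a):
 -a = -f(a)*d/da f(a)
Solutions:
 f(a) = -sqrt(C1 + a^2)
 f(a) = sqrt(C1 + a^2)


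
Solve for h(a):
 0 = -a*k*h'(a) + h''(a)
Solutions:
 h(a) = Piecewise((-sqrt(2)*sqrt(pi)*C1*erf(sqrt(2)*a*sqrt(-k)/2)/(2*sqrt(-k)) - C2, (k > 0) | (k < 0)), (-C1*a - C2, True))


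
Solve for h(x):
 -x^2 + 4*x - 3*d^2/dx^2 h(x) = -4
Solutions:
 h(x) = C1 + C2*x - x^4/36 + 2*x^3/9 + 2*x^2/3


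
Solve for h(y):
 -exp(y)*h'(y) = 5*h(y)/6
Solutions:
 h(y) = C1*exp(5*exp(-y)/6)


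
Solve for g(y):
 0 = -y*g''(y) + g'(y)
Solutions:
 g(y) = C1 + C2*y^2


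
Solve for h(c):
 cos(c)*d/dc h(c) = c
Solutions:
 h(c) = C1 + Integral(c/cos(c), c)


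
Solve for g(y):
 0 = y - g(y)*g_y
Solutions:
 g(y) = -sqrt(C1 + y^2)
 g(y) = sqrt(C1 + y^2)


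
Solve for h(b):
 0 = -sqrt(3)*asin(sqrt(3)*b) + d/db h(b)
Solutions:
 h(b) = C1 + sqrt(3)*(b*asin(sqrt(3)*b) + sqrt(3)*sqrt(1 - 3*b^2)/3)


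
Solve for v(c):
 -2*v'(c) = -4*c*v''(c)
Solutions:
 v(c) = C1 + C2*c^(3/2)


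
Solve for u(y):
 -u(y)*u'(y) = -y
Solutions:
 u(y) = -sqrt(C1 + y^2)
 u(y) = sqrt(C1 + y^2)


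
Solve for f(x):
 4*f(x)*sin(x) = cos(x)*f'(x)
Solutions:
 f(x) = C1/cos(x)^4


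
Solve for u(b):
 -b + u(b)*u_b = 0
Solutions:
 u(b) = -sqrt(C1 + b^2)
 u(b) = sqrt(C1 + b^2)


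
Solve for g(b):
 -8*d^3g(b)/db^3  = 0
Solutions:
 g(b) = C1 + C2*b + C3*b^2


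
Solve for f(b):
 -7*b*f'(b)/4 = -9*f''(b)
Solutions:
 f(b) = C1 + C2*erfi(sqrt(14)*b/12)


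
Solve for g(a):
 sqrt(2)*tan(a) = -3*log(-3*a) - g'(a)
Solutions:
 g(a) = C1 - 3*a*log(-a) - 3*a*log(3) + 3*a + sqrt(2)*log(cos(a))


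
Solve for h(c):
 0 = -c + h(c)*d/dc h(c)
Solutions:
 h(c) = -sqrt(C1 + c^2)
 h(c) = sqrt(C1 + c^2)


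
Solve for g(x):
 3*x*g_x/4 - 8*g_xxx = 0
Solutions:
 g(x) = C1 + Integral(C2*airyai(6^(1/3)*x/4) + C3*airybi(6^(1/3)*x/4), x)


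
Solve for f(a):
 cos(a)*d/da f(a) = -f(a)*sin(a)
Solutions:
 f(a) = C1*cos(a)


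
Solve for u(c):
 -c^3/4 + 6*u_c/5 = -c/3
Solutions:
 u(c) = C1 + 5*c^4/96 - 5*c^2/36


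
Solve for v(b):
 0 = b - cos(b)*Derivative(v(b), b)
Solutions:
 v(b) = C1 + Integral(b/cos(b), b)


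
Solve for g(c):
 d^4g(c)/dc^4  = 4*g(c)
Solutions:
 g(c) = C1*exp(-sqrt(2)*c) + C2*exp(sqrt(2)*c) + C3*sin(sqrt(2)*c) + C4*cos(sqrt(2)*c)


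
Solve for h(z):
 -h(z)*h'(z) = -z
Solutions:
 h(z) = -sqrt(C1 + z^2)
 h(z) = sqrt(C1 + z^2)


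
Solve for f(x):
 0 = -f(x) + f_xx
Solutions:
 f(x) = C1*exp(-x) + C2*exp(x)


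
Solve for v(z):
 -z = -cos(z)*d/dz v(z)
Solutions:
 v(z) = C1 + Integral(z/cos(z), z)


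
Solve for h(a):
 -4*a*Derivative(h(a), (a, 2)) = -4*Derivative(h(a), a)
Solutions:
 h(a) = C1 + C2*a^2


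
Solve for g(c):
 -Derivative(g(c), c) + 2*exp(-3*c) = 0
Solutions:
 g(c) = C1 - 2*exp(-3*c)/3


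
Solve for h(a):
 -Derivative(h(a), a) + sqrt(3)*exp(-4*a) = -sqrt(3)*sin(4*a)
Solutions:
 h(a) = C1 - sqrt(3)*cos(4*a)/4 - sqrt(3)*exp(-4*a)/4


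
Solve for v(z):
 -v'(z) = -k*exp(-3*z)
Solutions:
 v(z) = C1 - k*exp(-3*z)/3


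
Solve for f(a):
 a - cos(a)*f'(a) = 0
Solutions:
 f(a) = C1 + Integral(a/cos(a), a)


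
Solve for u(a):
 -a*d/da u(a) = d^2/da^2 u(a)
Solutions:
 u(a) = C1 + C2*erf(sqrt(2)*a/2)


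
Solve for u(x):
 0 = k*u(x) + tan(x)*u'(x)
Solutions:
 u(x) = C1*exp(-k*log(sin(x)))


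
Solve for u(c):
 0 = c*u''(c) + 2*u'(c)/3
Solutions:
 u(c) = C1 + C2*c^(1/3)


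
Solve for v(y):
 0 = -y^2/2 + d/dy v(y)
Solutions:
 v(y) = C1 + y^3/6


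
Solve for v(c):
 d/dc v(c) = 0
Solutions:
 v(c) = C1


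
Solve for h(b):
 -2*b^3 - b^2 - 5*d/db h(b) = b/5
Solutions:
 h(b) = C1 - b^4/10 - b^3/15 - b^2/50


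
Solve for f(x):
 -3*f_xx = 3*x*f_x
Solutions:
 f(x) = C1 + C2*erf(sqrt(2)*x/2)


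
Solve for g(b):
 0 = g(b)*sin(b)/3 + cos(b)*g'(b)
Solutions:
 g(b) = C1*cos(b)^(1/3)


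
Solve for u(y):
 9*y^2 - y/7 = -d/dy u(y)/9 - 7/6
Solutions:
 u(y) = C1 - 27*y^3 + 9*y^2/14 - 21*y/2


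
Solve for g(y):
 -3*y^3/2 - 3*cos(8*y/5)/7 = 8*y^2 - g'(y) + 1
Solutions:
 g(y) = C1 + 3*y^4/8 + 8*y^3/3 + y + 15*sin(8*y/5)/56


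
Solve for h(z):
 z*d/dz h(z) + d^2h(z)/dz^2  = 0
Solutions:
 h(z) = C1 + C2*erf(sqrt(2)*z/2)


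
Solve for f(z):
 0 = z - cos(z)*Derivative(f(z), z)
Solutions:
 f(z) = C1 + Integral(z/cos(z), z)


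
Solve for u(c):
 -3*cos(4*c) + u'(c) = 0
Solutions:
 u(c) = C1 + 3*sin(4*c)/4


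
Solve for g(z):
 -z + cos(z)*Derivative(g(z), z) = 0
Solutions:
 g(z) = C1 + Integral(z/cos(z), z)


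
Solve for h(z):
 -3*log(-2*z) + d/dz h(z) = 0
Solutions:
 h(z) = C1 + 3*z*log(-z) + 3*z*(-1 + log(2))


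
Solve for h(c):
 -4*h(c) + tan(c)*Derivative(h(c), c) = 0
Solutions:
 h(c) = C1*sin(c)^4


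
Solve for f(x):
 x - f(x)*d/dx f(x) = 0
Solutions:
 f(x) = -sqrt(C1 + x^2)
 f(x) = sqrt(C1 + x^2)


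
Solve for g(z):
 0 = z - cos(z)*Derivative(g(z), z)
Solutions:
 g(z) = C1 + Integral(z/cos(z), z)


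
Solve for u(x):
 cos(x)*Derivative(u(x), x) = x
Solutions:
 u(x) = C1 + Integral(x/cos(x), x)


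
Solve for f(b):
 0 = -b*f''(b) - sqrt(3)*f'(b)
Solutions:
 f(b) = C1 + C2*b^(1 - sqrt(3))


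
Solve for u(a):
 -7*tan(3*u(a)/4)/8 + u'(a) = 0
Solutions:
 u(a) = -4*asin(C1*exp(21*a/32))/3 + 4*pi/3
 u(a) = 4*asin(C1*exp(21*a/32))/3


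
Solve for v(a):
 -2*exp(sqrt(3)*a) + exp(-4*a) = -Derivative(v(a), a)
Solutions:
 v(a) = C1 + 2*sqrt(3)*exp(sqrt(3)*a)/3 + exp(-4*a)/4


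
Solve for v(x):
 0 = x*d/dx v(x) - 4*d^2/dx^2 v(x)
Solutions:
 v(x) = C1 + C2*erfi(sqrt(2)*x/4)


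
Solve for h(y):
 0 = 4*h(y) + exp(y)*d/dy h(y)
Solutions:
 h(y) = C1*exp(4*exp(-y))


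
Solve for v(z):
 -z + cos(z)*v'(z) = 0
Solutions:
 v(z) = C1 + Integral(z/cos(z), z)


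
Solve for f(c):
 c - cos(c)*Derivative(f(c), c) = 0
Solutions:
 f(c) = C1 + Integral(c/cos(c), c)


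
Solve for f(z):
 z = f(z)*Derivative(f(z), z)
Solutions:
 f(z) = -sqrt(C1 + z^2)
 f(z) = sqrt(C1 + z^2)


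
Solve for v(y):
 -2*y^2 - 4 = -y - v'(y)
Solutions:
 v(y) = C1 + 2*y^3/3 - y^2/2 + 4*y


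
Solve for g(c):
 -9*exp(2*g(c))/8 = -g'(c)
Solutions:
 g(c) = log(-1/(C1 + 9*c))/2 + log(2)
 g(c) = log(-sqrt(-1/(C1 + 9*c))) + log(2)


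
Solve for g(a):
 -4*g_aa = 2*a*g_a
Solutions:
 g(a) = C1 + C2*erf(a/2)


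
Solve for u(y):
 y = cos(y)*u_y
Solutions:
 u(y) = C1 + Integral(y/cos(y), y)


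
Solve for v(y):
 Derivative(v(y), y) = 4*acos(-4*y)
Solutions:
 v(y) = C1 + 4*y*acos(-4*y) + sqrt(1 - 16*y^2)


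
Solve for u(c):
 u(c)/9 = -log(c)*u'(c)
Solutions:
 u(c) = C1*exp(-li(c)/9)


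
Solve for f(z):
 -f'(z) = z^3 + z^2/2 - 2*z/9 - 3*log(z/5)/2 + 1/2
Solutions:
 f(z) = C1 - z^4/4 - z^3/6 + z^2/9 + 3*z*log(z)/2 - 3*z*log(5)/2 - 2*z


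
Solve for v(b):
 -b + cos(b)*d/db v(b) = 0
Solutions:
 v(b) = C1 + Integral(b/cos(b), b)


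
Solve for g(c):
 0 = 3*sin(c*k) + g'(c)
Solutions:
 g(c) = C1 + 3*cos(c*k)/k


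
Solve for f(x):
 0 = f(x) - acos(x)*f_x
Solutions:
 f(x) = C1*exp(Integral(1/acos(x), x))


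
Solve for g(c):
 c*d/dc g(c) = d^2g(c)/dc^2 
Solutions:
 g(c) = C1 + C2*erfi(sqrt(2)*c/2)


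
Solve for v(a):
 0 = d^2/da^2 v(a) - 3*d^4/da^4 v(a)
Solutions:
 v(a) = C1 + C2*a + C3*exp(-sqrt(3)*a/3) + C4*exp(sqrt(3)*a/3)


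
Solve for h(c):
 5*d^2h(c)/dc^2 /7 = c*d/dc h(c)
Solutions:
 h(c) = C1 + C2*erfi(sqrt(70)*c/10)


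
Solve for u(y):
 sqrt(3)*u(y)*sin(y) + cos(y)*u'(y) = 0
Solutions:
 u(y) = C1*cos(y)^(sqrt(3))


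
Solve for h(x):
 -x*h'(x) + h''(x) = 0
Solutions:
 h(x) = C1 + C2*erfi(sqrt(2)*x/2)


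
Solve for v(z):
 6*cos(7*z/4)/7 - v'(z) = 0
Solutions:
 v(z) = C1 + 24*sin(7*z/4)/49


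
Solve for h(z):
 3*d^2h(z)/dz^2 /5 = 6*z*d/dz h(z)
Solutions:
 h(z) = C1 + C2*erfi(sqrt(5)*z)


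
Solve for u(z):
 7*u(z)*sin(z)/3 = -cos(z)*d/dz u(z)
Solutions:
 u(z) = C1*cos(z)^(7/3)


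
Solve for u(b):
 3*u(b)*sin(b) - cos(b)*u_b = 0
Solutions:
 u(b) = C1/cos(b)^3


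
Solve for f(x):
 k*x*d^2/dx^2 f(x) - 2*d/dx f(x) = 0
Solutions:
 f(x) = C1 + x^(((re(k) + 2)*re(k) + im(k)^2)/(re(k)^2 + im(k)^2))*(C2*sin(2*log(x)*Abs(im(k))/(re(k)^2 + im(k)^2)) + C3*cos(2*log(x)*im(k)/(re(k)^2 + im(k)^2)))


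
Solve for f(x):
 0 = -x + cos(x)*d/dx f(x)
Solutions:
 f(x) = C1 + Integral(x/cos(x), x)


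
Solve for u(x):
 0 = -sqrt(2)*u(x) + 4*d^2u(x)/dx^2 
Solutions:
 u(x) = C1*exp(-2^(1/4)*x/2) + C2*exp(2^(1/4)*x/2)


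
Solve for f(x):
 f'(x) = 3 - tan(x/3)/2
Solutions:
 f(x) = C1 + 3*x + 3*log(cos(x/3))/2


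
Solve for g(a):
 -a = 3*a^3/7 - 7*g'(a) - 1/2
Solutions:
 g(a) = C1 + 3*a^4/196 + a^2/14 - a/14


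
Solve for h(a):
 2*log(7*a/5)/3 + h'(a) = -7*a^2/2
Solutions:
 h(a) = C1 - 7*a^3/6 - 2*a*log(a)/3 - 2*a*log(7)/3 + 2*a/3 + 2*a*log(5)/3


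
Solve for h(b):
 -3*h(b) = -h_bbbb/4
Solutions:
 h(b) = C1*exp(-sqrt(2)*3^(1/4)*b) + C2*exp(sqrt(2)*3^(1/4)*b) + C3*sin(sqrt(2)*3^(1/4)*b) + C4*cos(sqrt(2)*3^(1/4)*b)


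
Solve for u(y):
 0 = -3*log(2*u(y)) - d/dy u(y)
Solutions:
 Integral(1/(log(_y) + log(2)), (_y, u(y)))/3 = C1 - y


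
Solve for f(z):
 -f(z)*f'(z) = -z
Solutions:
 f(z) = -sqrt(C1 + z^2)
 f(z) = sqrt(C1 + z^2)


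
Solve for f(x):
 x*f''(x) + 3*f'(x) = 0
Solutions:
 f(x) = C1 + C2/x^2


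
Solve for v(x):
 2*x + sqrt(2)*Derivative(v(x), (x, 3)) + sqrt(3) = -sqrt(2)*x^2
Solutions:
 v(x) = C1 + C2*x + C3*x^2 - x^5/60 - sqrt(2)*x^4/24 - sqrt(6)*x^3/12


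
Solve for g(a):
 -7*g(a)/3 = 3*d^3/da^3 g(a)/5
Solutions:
 g(a) = C3*exp(-105^(1/3)*a/3) + (C1*sin(3^(5/6)*35^(1/3)*a/6) + C2*cos(3^(5/6)*35^(1/3)*a/6))*exp(105^(1/3)*a/6)


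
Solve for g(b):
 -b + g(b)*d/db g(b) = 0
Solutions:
 g(b) = -sqrt(C1 + b^2)
 g(b) = sqrt(C1 + b^2)


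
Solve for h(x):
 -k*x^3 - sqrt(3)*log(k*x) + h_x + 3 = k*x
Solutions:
 h(x) = C1 + k*x^4/4 + k*x^2/2 + sqrt(3)*x*log(k*x) + x*(-3 - sqrt(3))


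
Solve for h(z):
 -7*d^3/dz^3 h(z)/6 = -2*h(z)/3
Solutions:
 h(z) = C3*exp(14^(2/3)*z/7) + (C1*sin(14^(2/3)*sqrt(3)*z/14) + C2*cos(14^(2/3)*sqrt(3)*z/14))*exp(-14^(2/3)*z/14)


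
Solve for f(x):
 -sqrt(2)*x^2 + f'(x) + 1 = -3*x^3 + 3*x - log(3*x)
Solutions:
 f(x) = C1 - 3*x^4/4 + sqrt(2)*x^3/3 + 3*x^2/2 - x*log(x) - x*log(3)


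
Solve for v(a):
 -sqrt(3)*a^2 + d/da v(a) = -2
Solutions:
 v(a) = C1 + sqrt(3)*a^3/3 - 2*a


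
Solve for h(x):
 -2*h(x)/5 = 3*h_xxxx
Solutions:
 h(x) = (C1*sin(30^(3/4)*x/30) + C2*cos(30^(3/4)*x/30))*exp(-30^(3/4)*x/30) + (C3*sin(30^(3/4)*x/30) + C4*cos(30^(3/4)*x/30))*exp(30^(3/4)*x/30)


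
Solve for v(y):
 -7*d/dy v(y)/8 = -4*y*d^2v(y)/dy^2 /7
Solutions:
 v(y) = C1 + C2*y^(81/32)
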